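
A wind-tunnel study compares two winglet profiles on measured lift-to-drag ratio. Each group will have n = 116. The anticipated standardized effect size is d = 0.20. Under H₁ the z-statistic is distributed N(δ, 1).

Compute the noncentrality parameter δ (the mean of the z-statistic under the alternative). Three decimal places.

δ ≈ 1.523

δ = d·√(n/2) = 0.20 × √(116/2) = 1.5232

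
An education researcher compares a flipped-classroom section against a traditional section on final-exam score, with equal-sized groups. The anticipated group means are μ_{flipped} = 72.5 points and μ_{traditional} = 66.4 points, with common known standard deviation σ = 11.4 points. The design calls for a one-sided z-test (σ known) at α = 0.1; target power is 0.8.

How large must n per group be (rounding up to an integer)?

n = 32 per group

Standardized effect: d = |μ_{flipped} − μ_{traditional}| / σ = |72.5 − 66.4| / 11.4 = 0.5351
For power 0.8 need Φ(δ − z_{0.1}) = 0.8, so δ = z_{0.1} + z_{0.20} = 1.282 + 0.842 = 2.123.
δ = d·√(n/2) ⇒ n = 2(δ/d)² = 2 × (2.123 / 0.5351)² = 31.49.
Rounding up, n = 32 per group.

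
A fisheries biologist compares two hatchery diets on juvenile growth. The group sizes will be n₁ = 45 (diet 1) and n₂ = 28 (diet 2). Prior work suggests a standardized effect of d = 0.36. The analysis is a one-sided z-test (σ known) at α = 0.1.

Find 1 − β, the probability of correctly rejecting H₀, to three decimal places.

Power ≈ 0.585

Noncentrality parameter: δ = d / √(1/n₁ + 1/n₂) = 0.36 / √(1/45 + 1/28) = 1.4956
Critical value for a one-sided test at α = 0.1: z_α = 1.282.
Power = Φ(δ − 1.282) = Φ(0.214) = 0.5848.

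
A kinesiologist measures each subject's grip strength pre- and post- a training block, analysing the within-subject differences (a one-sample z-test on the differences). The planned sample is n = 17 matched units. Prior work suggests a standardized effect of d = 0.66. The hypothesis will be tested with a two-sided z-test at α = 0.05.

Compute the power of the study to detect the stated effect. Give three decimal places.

Power ≈ 0.777

Noncentrality parameter: δ = d·√n = 0.66 × √17 = 2.7212
Two-sided α = 0.05 → critical value z_{0.025} = 1.960.
Power = Φ(δ − 1.960) + Φ(−δ − 1.960) = Φ(0.761) + Φ(-4.681) = 0.7768 + 0.0000 = 0.7768.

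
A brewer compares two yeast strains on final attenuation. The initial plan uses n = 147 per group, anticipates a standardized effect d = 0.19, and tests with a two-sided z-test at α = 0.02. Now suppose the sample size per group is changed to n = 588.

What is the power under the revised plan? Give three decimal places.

Power ≈ 0.824

With n = 588 per group: δ = d·√(n/2) = 0.19 × √(588/2) = 3.2578. Critical value z_{0.01} = 2.326.
Revised power = Φ(δ − 2.326) + Φ(−δ − 2.326) = Φ(0.931) + Φ(-5.584) = 0.8242 + 0.0000 = 0.8242.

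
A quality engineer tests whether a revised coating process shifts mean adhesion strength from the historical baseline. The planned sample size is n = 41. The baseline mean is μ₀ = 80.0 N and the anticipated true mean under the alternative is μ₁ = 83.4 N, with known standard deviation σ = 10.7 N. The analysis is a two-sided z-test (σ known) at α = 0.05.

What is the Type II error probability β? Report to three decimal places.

Standardized effect: d = |μ₁ − μ₀| / σ = |83.4 − 80.0| / 10.7 = 0.3178
Noncentrality parameter: δ = d·√n = 0.3178 × √41 = 2.0346
Two-sided α = 0.05 → critical value z_{0.025} = 1.960.
Power = Φ(δ − 1.960) + Φ(−δ − 1.960) = Φ(0.075) + Φ(-3.995) = 0.5298 + 0.0000 = 0.5298.
Type II error: β = 1 − power = 1 − 0.5298 = 0.4702.

β ≈ 0.470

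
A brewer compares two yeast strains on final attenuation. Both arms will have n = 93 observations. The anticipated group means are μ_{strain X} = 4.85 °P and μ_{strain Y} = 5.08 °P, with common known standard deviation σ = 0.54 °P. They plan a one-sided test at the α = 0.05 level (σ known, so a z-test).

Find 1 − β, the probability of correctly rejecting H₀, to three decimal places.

Power ≈ 0.896

Standardized effect: d = |μ_{strain X} − μ_{strain Y}| / σ = |4.85 − 5.08| / 0.54 = 0.4259
Noncentrality parameter: δ = d·√(n/2) = 0.4259 × √(93/2) = 2.9044
One-sided α = 0.05 → critical value z_{0.05} = 1.645.
Power = Φ(δ − 1.645) = Φ(1.260) = 0.8961.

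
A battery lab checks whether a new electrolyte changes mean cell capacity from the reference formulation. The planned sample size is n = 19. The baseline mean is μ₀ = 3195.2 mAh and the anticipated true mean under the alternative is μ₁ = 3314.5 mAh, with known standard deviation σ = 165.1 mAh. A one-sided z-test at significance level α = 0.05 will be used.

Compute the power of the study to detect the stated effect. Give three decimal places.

Power ≈ 0.934

Standardized effect: d = |μ₁ − μ₀| / σ = |3314.5 − 3195.2| / 165.1 = 0.7226
Noncentrality parameter: δ = d·√n = 0.7226 × √19 = 3.1497
Critical value for a one-sided test at α = 0.05: z_α = 1.645.
Power = P(Z > 1.645 − δ) = Φ(1.505) = 0.9338.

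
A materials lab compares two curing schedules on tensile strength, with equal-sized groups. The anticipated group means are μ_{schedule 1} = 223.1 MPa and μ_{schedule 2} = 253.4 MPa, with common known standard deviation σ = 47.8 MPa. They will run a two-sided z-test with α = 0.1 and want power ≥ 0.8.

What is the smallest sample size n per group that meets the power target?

n = 31 per group

Standardized effect: d = |μ_{schedule 1} − μ_{schedule 2}| / σ = |223.1 − 253.4| / 47.8 = 0.6339
Set Φ(δ − 1.645) = 0.8; then δ − 1.645 = Φ⁻¹(0.8) = 0.842, giving δ = 2.486.
(The Φ(−δ − z_{α/2}) term is vanishingly small for δ > 0 and is dropped in the standard sample-size formula.)
δ = d·√(n/2) ⇒ n = 2(δ/d)² = 2 × (2.486 / 0.6339)² = 30.77.
Rounding up, n = 31 per group.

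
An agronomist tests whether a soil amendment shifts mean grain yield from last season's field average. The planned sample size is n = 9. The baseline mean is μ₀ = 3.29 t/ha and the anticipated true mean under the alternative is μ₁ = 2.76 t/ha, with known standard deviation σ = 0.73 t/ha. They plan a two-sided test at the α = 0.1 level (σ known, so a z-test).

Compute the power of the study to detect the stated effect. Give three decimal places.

Power ≈ 0.703

Standardized effect: d = |μ₁ − μ₀| / σ = |2.76 − 3.29| / 0.73 = 0.7260
Noncentrality parameter: δ = d·√n = 0.7260 × √9 = 2.1781
Two-sided α = 0.1 → critical value z_{0.05} = 1.645.
Power = Φ(δ − 1.645) + Φ(−δ − 1.645) = Φ(0.533) + Φ(-3.823) = 0.7031 + 0.0001 = 0.7031.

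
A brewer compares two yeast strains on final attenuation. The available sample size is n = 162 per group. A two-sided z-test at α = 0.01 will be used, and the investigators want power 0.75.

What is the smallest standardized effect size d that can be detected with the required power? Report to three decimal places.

d ≈ 0.361

Need Φ(δ − 2.576) = 0.75, so δ = 2.576 + 0.674 = 3.250.
(Lower-tail contribution to power is negligible for δ > 0.)
δ = d·√(n/2) ⇒ d = δ/√(n/2) = 3.250/√(162/2) = 0.3611.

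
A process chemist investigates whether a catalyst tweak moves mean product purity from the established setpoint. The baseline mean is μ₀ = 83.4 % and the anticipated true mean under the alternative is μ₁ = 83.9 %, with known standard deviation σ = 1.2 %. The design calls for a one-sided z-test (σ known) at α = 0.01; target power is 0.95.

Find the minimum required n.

Standardized effect: d = |μ₁ − μ₀| / σ = |83.9 − 83.4| / 1.2 = 0.4167
Set Φ(δ − 2.326) = 0.95; then δ − 2.326 = Φ⁻¹(0.95) = 1.645, giving δ = 3.971.
δ = d·√n ⇒ n = (δ/d)² = (3.971 / 0.4167)² = 90.84.
Round up to the next whole unit.

n = 91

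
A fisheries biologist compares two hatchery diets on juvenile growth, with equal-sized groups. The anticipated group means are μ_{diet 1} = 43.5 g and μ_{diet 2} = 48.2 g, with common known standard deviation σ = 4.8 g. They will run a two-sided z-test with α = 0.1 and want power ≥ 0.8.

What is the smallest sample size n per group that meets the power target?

n = 13 per group

Standardized effect: d = |μ_{diet 1} − μ_{diet 2}| / σ = |43.5 − 48.2| / 4.8 = 0.9792
Set Φ(δ − 1.645) = 0.8; then δ − 1.645 = Φ⁻¹(0.8) = 0.842, giving δ = 2.486.
(For δ > 0 the lower-tail rejection region contributes negligibly to power, so the one-term inversion is standard.)
δ = d·√(n/2) ⇒ n = 2(δ/d)² = 2 × (2.486 / 0.9792)² = 12.90.
Rounding up, n = 13 per group.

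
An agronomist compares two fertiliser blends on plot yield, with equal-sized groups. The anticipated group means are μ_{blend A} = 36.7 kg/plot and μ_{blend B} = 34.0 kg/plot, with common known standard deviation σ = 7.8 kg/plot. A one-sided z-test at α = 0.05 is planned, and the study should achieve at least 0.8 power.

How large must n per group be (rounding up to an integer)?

n = 104 per group

Standardized effect: d = |μ_{blend A} − μ_{blend B}| / σ = |36.7 − 34.0| / 7.8 = 0.3462
Set Φ(δ − 1.645) = 0.8; then δ − 1.645 = Φ⁻¹(0.8) = 0.842, giving δ = 2.486.
δ = d·√(n/2) ⇒ n = 2(δ/d)² = 2 × (2.486 / 0.3462)² = 103.20.
Rounding up, n = 104 per group.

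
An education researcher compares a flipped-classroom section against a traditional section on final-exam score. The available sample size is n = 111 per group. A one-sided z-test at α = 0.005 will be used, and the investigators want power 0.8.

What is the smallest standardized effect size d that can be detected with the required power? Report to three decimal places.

Need Φ(δ − 2.576) = 0.8, so δ = 2.576 + 0.842 = 3.417.
δ = d·√(n/2) ⇒ d = δ/√(n/2) = 3.417/√(111/2) = 0.4587.

d ≈ 0.459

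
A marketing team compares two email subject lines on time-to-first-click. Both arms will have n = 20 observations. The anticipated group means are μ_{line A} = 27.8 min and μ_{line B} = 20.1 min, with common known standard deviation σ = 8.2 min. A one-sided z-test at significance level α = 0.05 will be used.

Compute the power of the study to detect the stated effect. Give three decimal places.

Power ≈ 0.907

Standardized effect: d = |μ_{line A} − μ_{line B}| / σ = |27.8 − 20.1| / 8.2 = 0.9390
Noncentrality parameter: δ = d·√(n/2) = 0.9390 × √(20/2) = 2.9695
Critical value for a one-sided test at α = 0.05: z_α = 1.645.
Power = P(Z > 1.645 − δ) = Φ(1.325) = 0.9073.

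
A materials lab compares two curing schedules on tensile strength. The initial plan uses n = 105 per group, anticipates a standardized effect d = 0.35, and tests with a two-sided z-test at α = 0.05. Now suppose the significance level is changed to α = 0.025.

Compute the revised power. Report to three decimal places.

δ = d·√(n/2) = 0.35 × √(105/2) = 2.5360 (unchanged). New critical value: z_{0.0125} = 2.241.
Revised power = Φ(δ − 2.241) + Φ(−δ − 2.241) = Φ(0.295) + Φ(-4.777) = 0.6158 + 0.0000 = 0.6158.

Power ≈ 0.616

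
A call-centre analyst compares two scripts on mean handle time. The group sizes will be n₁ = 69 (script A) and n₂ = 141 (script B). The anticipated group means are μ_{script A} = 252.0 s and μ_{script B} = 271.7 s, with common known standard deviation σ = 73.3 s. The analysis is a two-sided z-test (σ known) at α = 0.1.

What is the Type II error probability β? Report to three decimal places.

β ≈ 0.427

Standardized effect: d = |μ_{script A} − μ_{script B}| / σ = |252.0 − 271.7| / 73.3 = 0.2688
Noncentrality parameter: δ = d / √(1/n₁ + 1/n₂) = 0.2688 / √(1/69 + 1/141) = 1.8293
Two-sided α = 0.1 → critical value z_{0.05} = 1.645.
Power = Φ(δ − 1.645) + Φ(−δ − 1.645) = Φ(0.184) + Φ(-3.474) = 0.5732 + 0.0003 = 0.5734.
Type II error: β = 1 − power = 1 − 0.5734 = 0.4266.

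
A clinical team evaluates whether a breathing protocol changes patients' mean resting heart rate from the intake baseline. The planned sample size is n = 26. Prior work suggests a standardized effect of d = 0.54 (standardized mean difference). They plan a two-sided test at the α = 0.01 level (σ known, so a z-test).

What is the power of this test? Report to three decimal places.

Noncentrality parameter: δ = d·√n = 0.54 × √26 = 2.7535
Critical value for a two-sided test at α = 0.01: z_{α/2} = 2.576.
Power = Φ(δ − 2.576) + Φ(−δ − 2.576) = Φ(0.178) + Φ(-5.329) = 0.5705 + 0.0000 = 0.5705.

Power ≈ 0.570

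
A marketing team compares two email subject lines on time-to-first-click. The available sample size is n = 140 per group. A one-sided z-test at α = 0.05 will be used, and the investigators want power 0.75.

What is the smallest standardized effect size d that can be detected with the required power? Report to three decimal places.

d ≈ 0.277

Required noncentrality: δ = z_{0.05} + z_{0.25} = 1.645 + 0.674 = 2.319.
δ = d·√(n/2) ⇒ d = δ/√(n/2) = 2.319/√(140/2) = 0.2772.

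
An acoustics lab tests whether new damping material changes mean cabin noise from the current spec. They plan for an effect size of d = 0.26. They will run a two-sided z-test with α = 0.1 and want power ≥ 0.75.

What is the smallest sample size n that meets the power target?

Set Φ(δ − 1.645) = 0.75; then δ − 1.645 = Φ⁻¹(0.75) = 0.674, giving δ = 2.319.
(The Φ(−δ − z_{α/2}) term is vanishingly small for δ > 0 and is dropped in the standard sample-size formula.)
δ = d·√n ⇒ n = (δ/d)² = (2.319 / 0.26)² = 79.58.
Round up to the next whole unit.

n = 80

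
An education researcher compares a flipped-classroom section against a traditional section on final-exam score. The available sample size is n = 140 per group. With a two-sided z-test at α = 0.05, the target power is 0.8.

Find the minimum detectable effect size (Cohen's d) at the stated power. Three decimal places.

d ≈ 0.335

Need Φ(δ − 1.960) = 0.8, so δ = 1.960 + 0.842 = 2.802.
(Lower-tail contribution to power is negligible for δ > 0.)
δ = d·√(n/2) ⇒ d = δ/√(n/2) = 2.802/√(140/2) = 0.3349.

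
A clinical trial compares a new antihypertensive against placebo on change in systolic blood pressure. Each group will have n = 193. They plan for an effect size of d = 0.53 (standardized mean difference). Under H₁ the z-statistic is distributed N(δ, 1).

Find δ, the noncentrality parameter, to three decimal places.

δ ≈ 5.206

The noncentrality parameter scales effect size by the design's sample-size factor: δ = d·√(n/2) = 0.53 × √(193/2) = 5.2064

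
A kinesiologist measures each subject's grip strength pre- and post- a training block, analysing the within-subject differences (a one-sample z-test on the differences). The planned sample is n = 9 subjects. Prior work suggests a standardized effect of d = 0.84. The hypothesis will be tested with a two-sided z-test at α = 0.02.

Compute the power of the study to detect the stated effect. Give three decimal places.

Power ≈ 0.577

Noncentrality parameter: δ = d·√n = 0.84 × √9 = 2.5200
Two-sided α = 0.02 → critical value z_{0.01} = 2.326.
Power = Φ(δ − 2.326) + Φ(−δ − 2.326) = Φ(0.194) + Φ(-4.846) = 0.5768 + 0.0000 = 0.5768.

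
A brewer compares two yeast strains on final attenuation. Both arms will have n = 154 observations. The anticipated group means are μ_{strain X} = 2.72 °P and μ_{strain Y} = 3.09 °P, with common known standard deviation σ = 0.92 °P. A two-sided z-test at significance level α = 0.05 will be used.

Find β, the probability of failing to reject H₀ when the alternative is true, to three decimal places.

β ≈ 0.058

Standardized effect: d = |μ_{strain X} − μ_{strain Y}| / σ = |2.72 − 3.09| / 0.92 = 0.4022
Noncentrality parameter: δ = d·√(n/2) = 0.4022 × √(154/2) = 3.5291
Two-sided α = 0.05 → critical value z_{0.025} = 1.960.
Power = Φ(δ − 1.960) + Φ(−δ − 1.960) = Φ(1.569) + Φ(-5.489) = 0.9417 + 0.0000 = 0.9417.
Type II error: β = 1 − power = 1 − 0.9417 = 0.0583.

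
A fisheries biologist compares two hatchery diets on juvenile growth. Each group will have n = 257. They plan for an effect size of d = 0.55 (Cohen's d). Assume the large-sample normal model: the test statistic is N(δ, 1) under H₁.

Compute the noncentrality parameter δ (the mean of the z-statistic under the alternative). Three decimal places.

The noncentrality parameter scales effect size by the design's sample-size factor: δ = d·√(n/2) = 0.55 × √(257/2) = 6.2347

δ ≈ 6.235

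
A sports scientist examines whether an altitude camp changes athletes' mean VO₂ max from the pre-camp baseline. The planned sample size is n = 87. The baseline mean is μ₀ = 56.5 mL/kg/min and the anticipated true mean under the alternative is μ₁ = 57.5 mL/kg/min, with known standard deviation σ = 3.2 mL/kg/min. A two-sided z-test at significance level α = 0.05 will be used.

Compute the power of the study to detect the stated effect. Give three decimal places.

Standardized effect: d = |μ₁ − μ₀| / σ = |57.5 − 56.5| / 3.2 = 0.3125
Noncentrality parameter: δ = d·√n = 0.3125 × √87 = 2.9148
Two-sided α = 0.05 → critical value z_{0.025} = 1.960.
Power = Φ(δ − 1.960) + Φ(−δ − 1.960) = Φ(0.955) + Φ(-4.875) = 0.8302 + 0.0000 = 0.8302.

Power ≈ 0.830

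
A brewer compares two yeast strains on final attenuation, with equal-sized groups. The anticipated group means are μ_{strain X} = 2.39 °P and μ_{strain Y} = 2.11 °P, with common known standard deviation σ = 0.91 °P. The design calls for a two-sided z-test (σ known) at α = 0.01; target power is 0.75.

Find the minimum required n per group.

n = 224 per group

Standardized effect: d = |μ_{strain X} − μ_{strain Y}| / σ = |2.39 − 2.11| / 0.91 = 0.3077
Set Φ(δ − 2.576) = 0.75; then δ − 2.576 = Φ⁻¹(0.75) = 0.674, giving δ = 3.250.
(For δ > 0 the lower-tail rejection region contributes negligibly to power, so the one-term inversion is standard.)
δ = d·√(n/2) ⇒ n = 2(δ/d)² = 2 × (3.250 / 0.3077)² = 223.18.
Round up to the next whole unit.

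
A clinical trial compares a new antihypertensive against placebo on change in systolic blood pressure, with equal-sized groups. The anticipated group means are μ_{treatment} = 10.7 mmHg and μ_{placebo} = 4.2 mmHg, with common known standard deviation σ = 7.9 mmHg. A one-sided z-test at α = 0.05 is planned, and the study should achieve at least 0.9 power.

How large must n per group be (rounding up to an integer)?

n = 26 per group

Standardized effect: d = |μ_{treatment} − μ_{placebo}| / σ = |10.7 − 4.2| / 7.9 = 0.8228
Set Φ(δ − 1.645) = 0.9; then δ − 1.645 = Φ⁻¹(0.9) = 1.282, giving δ = 2.926.
δ = d·√(n/2) ⇒ n = 2(δ/d)² = 2 × (2.926 / 0.8228)² = 25.30.
Rounding up, n = 26 per group.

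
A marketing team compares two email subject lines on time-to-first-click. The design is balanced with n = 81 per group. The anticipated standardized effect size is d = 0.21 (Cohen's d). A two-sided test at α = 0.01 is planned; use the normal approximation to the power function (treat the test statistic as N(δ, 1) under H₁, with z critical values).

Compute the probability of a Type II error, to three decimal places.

Noncentrality parameter: δ = d·√(n/2) = 0.21 × √(81/2) = 1.3364
Two-sided α = 0.01 → critical value z_{0.005} = 2.576.
Power = Φ(δ − 2.576) + Φ(−δ − 2.576) = Φ(-1.239) + Φ(-3.912) = 0.1076 + 0.0000 = 0.1076.
Type II error: β = 1 − power = 1 − 0.1076 = 0.8924.

β ≈ 0.892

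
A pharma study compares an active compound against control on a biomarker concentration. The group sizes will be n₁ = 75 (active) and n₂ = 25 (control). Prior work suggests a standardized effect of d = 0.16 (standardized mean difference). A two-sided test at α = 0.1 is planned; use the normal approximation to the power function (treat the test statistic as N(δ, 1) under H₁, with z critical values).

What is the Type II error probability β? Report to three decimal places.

Noncentrality parameter: δ = d / √(1/n₁ + 1/n₂) = 0.16 / √(1/75 + 1/25) = 0.6928
Critical value for a two-sided test at α = 0.1: z_{α/2} = 1.645.
Power = Φ(δ − 1.645) + Φ(−δ − 1.645) = Φ(-0.952) + Φ(-2.338) = 0.1705 + 0.0097 = 0.1802.
Type II error: β = 1 − power = 1 − 0.1802 = 0.8198.

β ≈ 0.820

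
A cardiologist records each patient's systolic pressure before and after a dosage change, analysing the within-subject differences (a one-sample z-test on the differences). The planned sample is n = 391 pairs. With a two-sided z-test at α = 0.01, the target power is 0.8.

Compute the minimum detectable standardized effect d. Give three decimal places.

Required noncentrality: δ = z_{0.005} + z_{0.20} = 2.576 + 0.842 = 3.417.
(Lower-tail contribution to power is negligible for δ > 0.)
δ = d·√n ⇒ d = δ/√n = 3.417/√391 = 0.1728.

d ≈ 0.173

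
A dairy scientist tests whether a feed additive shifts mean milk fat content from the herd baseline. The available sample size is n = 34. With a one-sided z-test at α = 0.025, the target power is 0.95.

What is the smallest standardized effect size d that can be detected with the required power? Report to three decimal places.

d ≈ 0.618

Required noncentrality: δ = z_{0.025} + z_{0.05} = 1.960 + 1.645 = 3.605.
δ = d·√n ⇒ d = δ/√n = 3.605/√34 = 0.6182.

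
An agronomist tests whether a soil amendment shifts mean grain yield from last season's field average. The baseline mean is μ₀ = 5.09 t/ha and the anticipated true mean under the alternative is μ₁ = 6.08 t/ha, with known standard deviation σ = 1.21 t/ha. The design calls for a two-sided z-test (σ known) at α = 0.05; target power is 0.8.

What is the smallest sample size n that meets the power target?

Standardized effect: d = |μ₁ − μ₀| / σ = |6.08 − 5.09| / 1.21 = 0.8182
Set Φ(δ − 1.960) = 0.8; then δ − 1.960 = Φ⁻¹(0.8) = 0.842, giving δ = 2.802.
(The Φ(−δ − z_{α/2}) term is vanishingly small for δ > 0 and is dropped in the standard sample-size formula.)
δ = d·√n ⇒ n = (δ/d)² = (2.802 / 0.8182)² = 11.72.
Round up to the next whole unit.

n = 12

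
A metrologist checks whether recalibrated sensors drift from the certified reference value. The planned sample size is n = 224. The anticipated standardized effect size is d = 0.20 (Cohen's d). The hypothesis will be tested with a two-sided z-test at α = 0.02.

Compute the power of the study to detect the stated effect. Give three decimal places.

Noncentrality parameter: δ = d·√n = 0.20 × √224 = 2.9933
Two-sided α = 0.02 → critical value z_{0.01} = 2.326.
Power = Φ(δ − 2.326) + Φ(−δ − 2.326) = Φ(0.667) + Φ(-5.320) = 0.7476 + 0.0000 = 0.7476.

Power ≈ 0.748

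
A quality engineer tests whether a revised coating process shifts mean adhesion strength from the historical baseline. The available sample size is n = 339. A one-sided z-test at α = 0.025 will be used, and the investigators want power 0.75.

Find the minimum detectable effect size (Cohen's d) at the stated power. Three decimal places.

Required noncentrality: δ = z_{0.025} + z_{0.25} = 1.960 + 0.674 = 2.634.
δ = d·√n ⇒ d = δ/√n = 2.634/√339 = 0.1431.

d ≈ 0.143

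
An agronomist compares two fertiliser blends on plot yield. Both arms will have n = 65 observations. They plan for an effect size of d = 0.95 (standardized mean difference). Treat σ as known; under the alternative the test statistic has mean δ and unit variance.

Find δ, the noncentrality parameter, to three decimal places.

δ ≈ 5.416

δ = d·√(n/2) = 0.95 × √(65/2) = 5.4158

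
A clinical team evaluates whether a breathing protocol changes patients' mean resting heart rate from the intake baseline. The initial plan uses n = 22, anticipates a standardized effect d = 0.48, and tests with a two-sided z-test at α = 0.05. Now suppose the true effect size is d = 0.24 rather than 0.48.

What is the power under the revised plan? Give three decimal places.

With d = 0.24: δ = d·√n = 0.24 × √22 = 1.1257. Critical value z_{0.025} = 1.960.
Revised power = Φ(δ − 1.960) + Φ(−δ − 1.960) = Φ(-0.834) + Φ(-3.086) = 0.2021 + 0.0010 = 0.2031.

Power ≈ 0.203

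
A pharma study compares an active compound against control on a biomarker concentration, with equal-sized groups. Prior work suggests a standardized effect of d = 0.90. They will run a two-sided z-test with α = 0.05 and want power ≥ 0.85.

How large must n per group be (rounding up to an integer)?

Set Φ(δ − 1.960) = 0.85; then δ − 1.960 = Φ⁻¹(0.85) = 1.036, giving δ = 2.996.
(For δ > 0 the lower-tail rejection region contributes negligibly to power, so the one-term inversion is standard.)
δ = d·√(n/2) ⇒ n = 2(δ/d)² = 2 × (2.996 / 0.90)² = 22.17.
Rounding up, n = 23 per group.

n = 23 per group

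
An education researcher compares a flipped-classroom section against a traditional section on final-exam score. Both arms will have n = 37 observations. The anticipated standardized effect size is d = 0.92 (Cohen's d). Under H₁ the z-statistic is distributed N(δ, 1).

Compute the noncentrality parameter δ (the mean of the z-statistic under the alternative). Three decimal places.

δ = d·√(n/2) = 0.92 × √(37/2) = 3.9571

δ ≈ 3.957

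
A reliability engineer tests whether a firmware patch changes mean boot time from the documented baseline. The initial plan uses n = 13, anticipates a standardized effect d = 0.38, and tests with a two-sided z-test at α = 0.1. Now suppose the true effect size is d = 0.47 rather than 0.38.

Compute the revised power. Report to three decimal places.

Power ≈ 0.520

With d = 0.47: δ = d·√n = 0.47 × √13 = 1.6946. Critical value z_{0.05} = 1.645.
Revised power = Φ(δ − 1.645) + Φ(−δ − 1.645) = Φ(0.050) + Φ(-3.339) = 0.5198 + 0.0004 = 0.5203.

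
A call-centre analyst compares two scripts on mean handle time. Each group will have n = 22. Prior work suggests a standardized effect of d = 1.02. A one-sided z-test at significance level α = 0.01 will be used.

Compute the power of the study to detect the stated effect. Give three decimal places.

Noncentrality parameter: λ = d·√(n/2) = 1.02 × √(22/2) = 3.3830
Critical value for a one-sided test at α = 0.01: z_α = 2.326.
Power = Φ(λ − 2.326) = Φ(1.057) = 0.8547.

Power ≈ 0.855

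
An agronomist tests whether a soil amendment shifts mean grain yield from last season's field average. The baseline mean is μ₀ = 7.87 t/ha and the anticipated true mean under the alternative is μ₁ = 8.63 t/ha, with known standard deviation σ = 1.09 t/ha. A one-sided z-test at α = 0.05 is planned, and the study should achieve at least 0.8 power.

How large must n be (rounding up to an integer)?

Standardized effect: d = |μ₁ − μ₀| / σ = |8.63 − 7.87| / 1.09 = 0.6972
For power 0.8 need Φ(δ − z_{0.05}) = 0.8, so δ = z_{0.05} + z_{0.20} = 1.645 + 0.842 = 2.486.
δ = d·√n ⇒ n = (δ/d)² = (2.486 / 0.6972)² = 12.72.
Rounding up, n = 13.

n = 13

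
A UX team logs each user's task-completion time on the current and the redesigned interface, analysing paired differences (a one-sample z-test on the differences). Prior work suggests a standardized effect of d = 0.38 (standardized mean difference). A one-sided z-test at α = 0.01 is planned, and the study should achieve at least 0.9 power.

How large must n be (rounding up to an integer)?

Set Φ(δ − 2.326) = 0.9; then δ − 2.326 = Φ⁻¹(0.9) = 1.282, giving δ = 3.608.
δ = d·√n ⇒ n = (δ/d)² = (3.608 / 0.38)² = 90.15.
Rounding up, n = 91.

n = 91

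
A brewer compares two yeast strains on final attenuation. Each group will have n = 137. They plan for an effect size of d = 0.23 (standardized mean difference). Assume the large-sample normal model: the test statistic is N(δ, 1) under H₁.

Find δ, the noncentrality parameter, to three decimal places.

δ = d·√(n/2) = 0.23 × √(137/2) = 1.9036

δ ≈ 1.904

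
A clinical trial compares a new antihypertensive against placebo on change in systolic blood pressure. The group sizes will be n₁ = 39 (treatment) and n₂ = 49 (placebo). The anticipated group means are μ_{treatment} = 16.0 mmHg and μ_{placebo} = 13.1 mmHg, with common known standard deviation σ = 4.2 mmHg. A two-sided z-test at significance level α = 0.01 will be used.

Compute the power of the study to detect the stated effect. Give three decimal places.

Power ≈ 0.740

Standardized effect: d = |μ_{treatment} − μ_{placebo}| / σ = |16.0 − 13.1| / 4.2 = 0.6905
Noncentrality parameter: δ = d / √(1/n₁ + 1/n₂) = 0.6905 / √(1/39 + 1/49) = 3.2176
Two-sided α = 0.01 → critical value z_{0.005} = 2.576.
Power = Φ(δ − 2.576) + Φ(−δ − 2.576) = Φ(0.642) + Φ(-5.793) = 0.7395 + 0.0000 = 0.7395.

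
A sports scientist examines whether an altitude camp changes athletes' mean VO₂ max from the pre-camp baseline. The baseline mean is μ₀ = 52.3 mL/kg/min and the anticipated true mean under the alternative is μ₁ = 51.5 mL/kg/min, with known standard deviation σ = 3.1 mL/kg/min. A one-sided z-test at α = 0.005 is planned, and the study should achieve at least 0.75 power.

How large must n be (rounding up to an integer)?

n = 159

Standardized effect: d = |μ₁ − μ₀| / σ = |51.5 − 52.3| / 3.1 = 0.2581
Set Φ(δ − 2.576) = 0.75; then δ − 2.576 = Φ⁻¹(0.75) = 0.674, giving δ = 3.250.
δ = d·√n ⇒ n = (δ/d)² = (3.250 / 0.2581)² = 158.63.
Round up to the next whole unit.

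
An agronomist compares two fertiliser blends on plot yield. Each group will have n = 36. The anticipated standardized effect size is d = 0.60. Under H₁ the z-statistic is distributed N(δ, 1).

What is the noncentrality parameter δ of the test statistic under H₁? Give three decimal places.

δ = d·√(n/2) = 0.60 × √(36/2) = 2.5456

δ ≈ 2.546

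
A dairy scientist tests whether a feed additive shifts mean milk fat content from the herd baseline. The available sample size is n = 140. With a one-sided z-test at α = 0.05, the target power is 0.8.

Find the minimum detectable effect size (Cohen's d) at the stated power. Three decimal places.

Need Φ(δ − 1.645) = 0.8, so δ = 1.645 + 0.842 = 2.486.
δ = d·√n ⇒ d = δ/√n = 2.486/√140 = 0.2101.

d ≈ 0.210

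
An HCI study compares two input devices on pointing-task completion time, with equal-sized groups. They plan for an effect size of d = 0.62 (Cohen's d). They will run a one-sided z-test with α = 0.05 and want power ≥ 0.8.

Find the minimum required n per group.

Set Φ(δ − 1.645) = 0.8; then δ − 1.645 = Φ⁻¹(0.8) = 0.842, giving δ = 2.486.
δ = d·√(n/2) ⇒ n = 2(δ/d)² = 2 × (2.486 / 0.62)² = 32.17.
Rounding up, n = 33 per group.

n = 33 per group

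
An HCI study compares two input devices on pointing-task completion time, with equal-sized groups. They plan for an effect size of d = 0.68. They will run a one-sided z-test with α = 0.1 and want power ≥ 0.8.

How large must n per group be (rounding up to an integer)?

n = 20 per group

For power 0.8 need Φ(δ − z_{0.1}) = 0.8, so δ = z_{0.1} + z_{0.20} = 1.282 + 0.842 = 2.123.
δ = d·√(n/2) ⇒ n = 2(δ/d)² = 2 × (2.123 / 0.68)² = 19.50.
Rounding up, n = 20 per group.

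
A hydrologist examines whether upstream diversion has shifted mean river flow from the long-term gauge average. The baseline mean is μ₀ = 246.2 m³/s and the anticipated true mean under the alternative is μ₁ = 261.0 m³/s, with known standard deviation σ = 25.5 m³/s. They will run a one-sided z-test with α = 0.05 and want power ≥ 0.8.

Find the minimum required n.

n = 19

Standardized effect: d = |μ₁ − μ₀| / σ = |261.0 − 246.2| / 25.5 = 0.5804
For power 0.8 need Φ(δ − z_{0.05}) = 0.8, so δ = z_{0.05} + z_{0.20} = 1.645 + 0.842 = 2.486.
δ = d·√n ⇒ n = (δ/d)² = (2.486 / 0.5804)² = 18.35.
Round up to the next whole unit.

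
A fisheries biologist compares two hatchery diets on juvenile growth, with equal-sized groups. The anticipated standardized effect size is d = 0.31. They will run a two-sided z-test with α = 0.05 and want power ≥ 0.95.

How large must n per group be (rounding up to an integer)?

Set Φ(δ − 1.960) = 0.95; then δ − 1.960 = Φ⁻¹(0.95) = 1.645, giving δ = 3.605.
(The Φ(−δ − z_{α/2}) term is vanishingly small for δ > 0 and is dropped in the standard sample-size formula.)
δ = d·√(n/2) ⇒ n = 2(δ/d)² = 2 × (3.605 / 0.31)² = 270.44.
Round up to the next whole unit.

n = 271 per group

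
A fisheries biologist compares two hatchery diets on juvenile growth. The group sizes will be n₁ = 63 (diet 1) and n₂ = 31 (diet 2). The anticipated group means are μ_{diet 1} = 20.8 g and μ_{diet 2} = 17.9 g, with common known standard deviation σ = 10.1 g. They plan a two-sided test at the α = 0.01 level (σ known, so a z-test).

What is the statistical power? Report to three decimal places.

Standardized effect: d = |μ_{diet 1} − μ_{diet 2}| / σ = |20.8 − 17.9| / 10.1 = 0.2871
Noncentrality parameter: δ = d / √(1/n₁ + 1/n₂) = 0.2871 / √(1/63 + 1/31) = 1.3088
Critical value for a two-sided test at α = 0.01: z_{α/2} = 2.576.
Power = Φ(δ − 2.576) + Φ(−δ − 2.576) = Φ(-1.267) + Φ(-3.885) = 0.1026 + 0.0001 = 0.1026.

Power ≈ 0.103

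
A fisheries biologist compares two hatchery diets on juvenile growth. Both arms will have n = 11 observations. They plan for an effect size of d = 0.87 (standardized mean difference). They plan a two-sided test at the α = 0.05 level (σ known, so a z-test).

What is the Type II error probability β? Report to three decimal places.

Noncentrality parameter: δ = d·√(n/2) = 0.87 × √(11/2) = 2.0403
Two-sided α = 0.05 → critical value z_{0.025} = 1.960.
Power = Φ(δ − 1.960) + Φ(−δ − 1.960) = Φ(0.080) + Φ(-4.000) = 0.5320 + 0.0000 = 0.5321.
Type II error: β = 1 − power = 1 − 0.5321 = 0.4679.

β ≈ 0.468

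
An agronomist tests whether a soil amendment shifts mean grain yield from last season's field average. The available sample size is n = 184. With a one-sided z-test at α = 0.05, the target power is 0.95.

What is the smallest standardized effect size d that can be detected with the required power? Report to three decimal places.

d ≈ 0.243

Need Φ(δ − 1.645) = 0.95, so δ = 1.645 + 1.645 = 3.290.
δ = d·√n ⇒ d = δ/√n = 3.290/√184 = 0.2425.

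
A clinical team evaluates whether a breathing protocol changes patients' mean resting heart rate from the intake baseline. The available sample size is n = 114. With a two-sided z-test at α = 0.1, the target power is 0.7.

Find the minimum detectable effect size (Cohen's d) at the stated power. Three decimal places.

d ≈ 0.203

Need Φ(δ − 1.645) = 0.7, so δ = 1.645 + 0.524 = 2.169.
(Lower-tail contribution to power is negligible for δ > 0.)
δ = d·√n ⇒ d = δ/√n = 2.169/√114 = 0.2032.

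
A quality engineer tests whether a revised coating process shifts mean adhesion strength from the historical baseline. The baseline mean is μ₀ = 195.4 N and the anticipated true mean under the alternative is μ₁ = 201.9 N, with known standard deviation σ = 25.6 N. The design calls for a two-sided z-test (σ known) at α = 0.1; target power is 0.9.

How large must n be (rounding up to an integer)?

n = 133

Standardized effect: d = |μ₁ − μ₀| / σ = |201.9 − 195.4| / 25.6 = 0.2539
For power 0.9 need Φ(δ − z_{0.05}) = 0.9, so δ = z_{0.05} + z_{0.10} = 1.645 + 1.282 = 2.926.
(For δ > 0 the lower-tail rejection region contributes negligibly to power, so the one-term inversion is standard.)
δ = d·√n ⇒ n = (δ/d)² = (2.926 / 0.2539)² = 132.84.
Rounding up, n = 133.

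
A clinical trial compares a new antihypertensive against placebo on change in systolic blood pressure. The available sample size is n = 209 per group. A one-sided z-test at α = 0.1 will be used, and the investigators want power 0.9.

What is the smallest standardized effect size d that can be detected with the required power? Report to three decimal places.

d ≈ 0.251

Required noncentrality: δ = z_{0.1} + z_{0.10} = 1.282 + 1.282 = 2.563.
δ = d·√(n/2) ⇒ d = δ/√(n/2) = 2.563/√(209/2) = 0.2507.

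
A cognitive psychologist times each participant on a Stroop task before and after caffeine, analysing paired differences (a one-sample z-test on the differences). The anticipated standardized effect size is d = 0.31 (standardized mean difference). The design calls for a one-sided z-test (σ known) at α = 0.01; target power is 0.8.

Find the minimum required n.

n = 105

Set Φ(δ − 2.326) = 0.8; then δ − 2.326 = Φ⁻¹(0.8) = 0.842, giving δ = 3.168.
δ = d·√n ⇒ n = (δ/d)² = (3.168 / 0.31)² = 104.43.
Round up to the next whole unit.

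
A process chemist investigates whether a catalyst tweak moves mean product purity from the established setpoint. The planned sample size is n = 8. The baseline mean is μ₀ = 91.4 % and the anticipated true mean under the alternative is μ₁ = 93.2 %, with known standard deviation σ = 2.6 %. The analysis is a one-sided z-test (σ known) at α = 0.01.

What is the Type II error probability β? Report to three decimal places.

β ≈ 0.644

Standardized effect: d = |μ₁ − μ₀| / σ = |93.2 − 91.4| / 2.6 = 0.6923
Noncentrality parameter: λ = d·√n = 0.6923 × √8 = 1.9581
One-sided α = 0.01 → critical value z_{0.01} = 2.326.
Power = P(Z > 2.326 − λ) = Φ(-0.368) = 0.3564.
Type II error: β = 1 − power = 1 − 0.3564 = 0.6436.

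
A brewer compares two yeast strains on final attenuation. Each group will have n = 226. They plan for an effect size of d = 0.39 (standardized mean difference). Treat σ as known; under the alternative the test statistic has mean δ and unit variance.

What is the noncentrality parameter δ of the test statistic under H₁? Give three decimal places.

δ ≈ 4.146

The noncentrality parameter scales effect size by the design's sample-size factor: δ = d·√(n/2) = 0.39 × √(226/2) = 4.1458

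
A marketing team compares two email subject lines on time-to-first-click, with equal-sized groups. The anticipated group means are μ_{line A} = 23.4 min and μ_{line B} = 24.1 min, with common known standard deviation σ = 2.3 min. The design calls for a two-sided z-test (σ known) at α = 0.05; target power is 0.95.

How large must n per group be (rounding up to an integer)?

Standardized effect: d = |μ_{line A} − μ_{line B}| / σ = |23.4 − 24.1| / 2.3 = 0.3043
Set Φ(δ − 1.960) = 0.95; then δ − 1.960 = Φ⁻¹(0.95) = 1.645, giving δ = 3.605.
(For δ > 0 the lower-tail rejection region contributes negligibly to power, so the one-term inversion is standard.)
δ = d·√(n/2) ⇒ n = 2(δ/d)² = 2 × (3.605 / 0.3043)² = 280.58.
Rounding up, n = 281 per group.

n = 281 per group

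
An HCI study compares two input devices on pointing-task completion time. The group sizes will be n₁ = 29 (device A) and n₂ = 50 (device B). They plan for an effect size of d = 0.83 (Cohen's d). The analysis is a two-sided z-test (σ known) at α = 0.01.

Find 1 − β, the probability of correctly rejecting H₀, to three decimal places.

Noncentrality parameter: δ = d / √(1/n₁ + 1/n₂) = 0.83 / √(1/29 + 1/50) = 3.5559
Critical value for a two-sided test at α = 0.01: z_{α/2} = 2.576.
Power = Φ(δ − 2.576) + Φ(−δ − 2.576) = Φ(0.980) + Φ(-6.132) = 0.8365 + 0.0000 = 0.8365.

Power ≈ 0.836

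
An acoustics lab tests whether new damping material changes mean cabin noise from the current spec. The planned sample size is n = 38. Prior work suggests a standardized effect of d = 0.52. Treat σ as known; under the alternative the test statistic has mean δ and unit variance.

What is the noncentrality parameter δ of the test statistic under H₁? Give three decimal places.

The noncentrality parameter scales effect size by the design's sample-size factor: δ = d·√n = 0.52 × √38 = 3.2055

δ ≈ 3.205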